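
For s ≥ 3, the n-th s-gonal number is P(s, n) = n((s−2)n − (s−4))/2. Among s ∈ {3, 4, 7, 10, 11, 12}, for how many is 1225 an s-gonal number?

2

s = 3: P(3, 49) = 1225. ✓
s = 4: P(4, 35) = 1225. ✓
s = 7: P(7, 22) = 1177 and P(7, 23) = 1288; 1225 is not s-gonal.
s = 10: P(10, 17) = 1105 and P(10, 18) = 1242; 1225 is not s-gonal.
s = 11: P(11, 16) = 1096 and P(11, 17) = 1241; 1225 is not s-gonal.
s = 12: P(12, 16) = 1216 and P(12, 17) = 1377; 1225 is not s-gonal.
Hits: s ∈ {3, 4} → 2.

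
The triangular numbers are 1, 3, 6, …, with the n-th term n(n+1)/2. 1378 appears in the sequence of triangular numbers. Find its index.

52

Set n(n+1)/2 = 1378, giving n² + n − 2756 = 0.
So n = (-1 + 105) / 2 = 104/2 = 52.
Check: 52·53/2 = 1378. ✓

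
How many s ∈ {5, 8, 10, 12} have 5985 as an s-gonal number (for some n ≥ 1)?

2

s = 5: P(5, 63) = 5922 and P(5, 64) = 6112; 5985 is not s-gonal.
s = 8: P(8, 45) = 5985. ✓
s = 10: P(10, 39) = 5967 and P(10, 40) = 6280; 5985 is not s-gonal.
s = 12: P(12, 35) = 5985. ✓
Hits: s ∈ {8, 12} → 2.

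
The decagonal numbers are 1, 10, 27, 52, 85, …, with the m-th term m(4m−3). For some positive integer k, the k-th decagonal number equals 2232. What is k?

Set n(4n−3) = 2232, giving 4n² − 3n − 2232 = 0.
So n = (3 + 189) / 8 = 192/8 = 24.

24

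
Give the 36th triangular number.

The 36th triangular number is n(n+1)/2 with n = 36.
36·37/2 = 1332/2 = 666.

666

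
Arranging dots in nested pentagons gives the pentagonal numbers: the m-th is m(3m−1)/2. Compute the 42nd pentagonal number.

2625

The 42nd pentagonal number is n(3n−1)/2 with n = 42.
42·(3·42 − 1)/2 = 42·125/2 = 2625.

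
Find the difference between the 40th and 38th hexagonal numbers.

310

40·(2·40 − 1) = 3160 and 38·(2·38 − 1) = 2850.
Difference: 3160 − 2850 = 310.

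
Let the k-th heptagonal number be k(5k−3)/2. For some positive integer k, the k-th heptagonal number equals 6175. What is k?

50

Set n(5n−3)/2 = 6175, giving 5n² − 3n − 12350 = 0.
So n = (3 + 497) / 10 = 500/10 = 50.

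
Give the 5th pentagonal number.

35

The 5th pentagonal number is n(3n−1)/2 with n = 5.
5·(3·5 − 1)/2 = 5·14/2 = 5·7 = 35.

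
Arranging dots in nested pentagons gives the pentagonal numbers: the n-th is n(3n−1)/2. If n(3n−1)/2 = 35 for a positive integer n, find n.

5

Set n(3n−1)/2 = 35, giving 3n² − n − 70 = 0.
The discriminant is 1 + 24·35 = 841, and √841 = 29.
So n = (1 + 29) / 6 = 30/6 = 5.
Check: 5·(3·5 − 1)/2 = 35. ✓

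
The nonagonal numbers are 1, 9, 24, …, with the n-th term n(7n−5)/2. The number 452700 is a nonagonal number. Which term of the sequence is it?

360

Set n(7n−5)/2 = 452700, giving 7n² − 5n − 905400 = 0.
The discriminant is 25 + 56·452700 = 25351225, and √25351225 = 5035.
So n = (5 + 5035) / 14 = 5040/14 = 360.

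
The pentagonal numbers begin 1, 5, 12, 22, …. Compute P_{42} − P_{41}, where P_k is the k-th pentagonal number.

124

Consecutive pentagonal numbers differ by 3n − 2: here 3·42 − 2 = 124.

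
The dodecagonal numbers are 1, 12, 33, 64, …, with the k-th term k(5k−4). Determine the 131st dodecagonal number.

85281

131·(5·131 − 4) = 131·651 = 85281.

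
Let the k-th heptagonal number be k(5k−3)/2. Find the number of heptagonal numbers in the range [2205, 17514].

The n-th heptagonal number is n(5n−3)/2.
Smallest index with value ≥ 2205: n = 30 (giving 2205).
Largest index with value ≤ 17514: n = 84 (giving 17514).
Indices 30 through 84: 55 terms.

55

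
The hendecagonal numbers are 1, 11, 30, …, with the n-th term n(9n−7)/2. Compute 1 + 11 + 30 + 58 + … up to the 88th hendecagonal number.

1025992

Σ i(9i−7)/2 = (9Σi² − 7Σi) / 2 over i = 1..88.
Σi = 3916 and Σi² = 231044.
(9·231044 − 7·3916) / 2 = 2051984/2 = 1025992.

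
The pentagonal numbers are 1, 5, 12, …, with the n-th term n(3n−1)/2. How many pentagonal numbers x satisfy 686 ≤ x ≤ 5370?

39

The n-th pentagonal number is n(3n−1)/2.
Smallest index with value ≥ 686: n = 22 (giving 715).
Largest index with value ≤ 5370: n = 60 (giving 5370).
Indices 22 through 60: 39 terms.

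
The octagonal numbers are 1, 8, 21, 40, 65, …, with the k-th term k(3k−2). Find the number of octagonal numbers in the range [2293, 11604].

The n-th octagonal number is n(3n−2).
Smallest index with value ≥ 2293: n = 28 (giving 2296).
Largest index with value ≤ 11604: n = 62 (giving 11408).
Indices 28 through 62: 35 terms.

35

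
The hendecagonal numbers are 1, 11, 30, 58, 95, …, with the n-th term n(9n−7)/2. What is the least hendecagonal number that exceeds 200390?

201506

Solve n(9n−7)/2 > 200390 for integer n.
The largest n with value ≤ 200390 is 211 (since 199606 ≤ 200390 < 201506), so the first above is n = 212, value 201506.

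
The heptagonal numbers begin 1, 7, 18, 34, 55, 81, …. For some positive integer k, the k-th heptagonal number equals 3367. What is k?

37

Set n(5n−3)/2 = 3367, giving 5n² − 3n − 6734 = 0.
So n = (3 + 367) / 10 = 370/10 = 37.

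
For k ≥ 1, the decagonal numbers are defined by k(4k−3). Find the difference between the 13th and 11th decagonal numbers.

13·(4·13 − 3) = 637 and 11·(4·11 − 3) = 451.
Difference: 637 − 451 = 186.

186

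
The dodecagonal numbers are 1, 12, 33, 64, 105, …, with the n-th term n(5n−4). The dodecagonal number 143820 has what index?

170

Set n(5n−4) = 143820, giving 5n² − 4n − 143820 = 0.
The discriminant is 16 + 20·143820 = 2876416, and √2876416 = 1696.
So n = (4 + 1696) / 10 = 1700/10 = 170.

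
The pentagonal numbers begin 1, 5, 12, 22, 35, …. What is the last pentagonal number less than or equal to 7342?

7315

Solve n(3n−1)/2 ≤ 7342 for integer n.
n = 70 gives 7315 ≤ 7342, while n = 71 gives 7526 > 7342; so the answer is 7315.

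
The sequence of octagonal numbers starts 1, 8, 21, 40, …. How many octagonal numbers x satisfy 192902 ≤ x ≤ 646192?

211

The n-th octagonal number is n(3n−2).
Smallest index with value ≥ 192902: n = 254 (giving 193040).
Largest index with value ≤ 646192: n = 464 (giving 644960).
Indices 254 through 464: 211 terms.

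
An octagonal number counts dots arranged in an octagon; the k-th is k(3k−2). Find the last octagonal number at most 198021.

Solve n(3n−2) ≤ 198021 for integer n.
n = 257 gives 197633 ≤ 198021, while n = 258 gives 199176 > 198021; so the answer is 197633.

197633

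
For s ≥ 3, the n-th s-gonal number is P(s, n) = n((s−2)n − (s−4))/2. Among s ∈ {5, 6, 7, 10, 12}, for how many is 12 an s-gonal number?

s = 5: P(5, 3) = 12. ✓
s = 6: P(6, 2) = 6 and P(6, 3) = 15; 12 is not s-gonal.
s = 7: P(7, 2) = 7 and P(7, 3) = 18; 12 is not s-gonal.
s = 10: P(10, 2) = 10 and P(10, 3) = 27; 12 is not s-gonal.
s = 12: P(12, 2) = 12. ✓
Hits: s ∈ {5, 12} → 2.

2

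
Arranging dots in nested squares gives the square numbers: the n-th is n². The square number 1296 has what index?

We need n² = 1296, so n = √1296 = 36.

36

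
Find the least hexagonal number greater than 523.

561

Solve n(2n−1) > 523 for integer n.
The largest n with value ≤ 523 is 16 (since 496 ≤ 523 < 561), so the first above is n = 17, value 561.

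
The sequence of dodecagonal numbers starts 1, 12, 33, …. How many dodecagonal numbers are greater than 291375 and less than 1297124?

The n-th dodecagonal number is n(5n−4).
Smallest index with value > 291375: n = 242 (giving 291852).
Largest index with value < 1297124: n = 509 (giving 1293369).
Indices 242 through 509: 268 terms.

268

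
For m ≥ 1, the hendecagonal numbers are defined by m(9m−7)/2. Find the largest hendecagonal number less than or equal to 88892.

Solve n(9n−7)/2 ≤ 88892 for integer n.
n = 140 gives 87710 ≤ 88892, while n = 141 gives 88971 > 88892; so the answer is 87710.

87710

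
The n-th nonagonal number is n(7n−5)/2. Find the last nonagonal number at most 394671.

Solve n(7n−5)/2 ≤ 394671 for integer n.
n = 336 gives 394296 ≤ 394671, while n = 337 gives 396649 > 394671; so the answer is 394296.

394296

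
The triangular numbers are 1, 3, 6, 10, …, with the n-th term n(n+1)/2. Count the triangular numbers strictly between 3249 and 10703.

65

The n-th triangular number is n(n+1)/2.
Smallest index with value > 3249: n = 81 (giving 3321).
Largest index with value < 10703: n = 145 (giving 10585).
Indices 81 through 145: 65 terms.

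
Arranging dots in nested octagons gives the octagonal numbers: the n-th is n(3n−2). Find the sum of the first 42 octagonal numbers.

Σ i(3i−2) = 3Σi² − 2Σi over i = 1..42.
Σi = 903 and Σi² = 25585.
3·25585 − 2·903 = 74949.

74949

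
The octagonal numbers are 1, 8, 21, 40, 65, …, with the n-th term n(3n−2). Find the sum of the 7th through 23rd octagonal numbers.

12189

Σ i(3i−2) = 3Σi² − 2Σi over i = 7..23.
Σi = 276 − 21 = 255 and Σi² = 4324 − 91 = 4233.
3·4233 − 2·255 = 12189.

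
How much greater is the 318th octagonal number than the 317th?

Consecutive octagonal numbers differ by 6n − 5: here 6·318 − 5 = 1903.

1903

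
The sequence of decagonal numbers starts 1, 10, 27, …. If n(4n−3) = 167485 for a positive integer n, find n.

Set n(4n−3) = 167485, giving 4n² − 3n − 167485 = 0.
The discriminant is 9 + 16·167485 = 2679769, and √2679769 = 1637.
So n = (3 + 1637) / 8 = 1640/8 = 205.

205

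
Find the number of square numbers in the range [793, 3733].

The n-th square number is n².
Smallest index with value ≥ 793: n = 29 (giving 841).
Largest index with value ≤ 3733: n = 61 (giving 3721).
Indices 29 through 61: 33 terms.

33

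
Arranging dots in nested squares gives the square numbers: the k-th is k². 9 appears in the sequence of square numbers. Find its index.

We need n² = 9, so n = √9 = 3.
Check: 3² = 9. ✓

3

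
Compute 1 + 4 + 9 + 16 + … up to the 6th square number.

91

Σ_{i=1}^{6} i² = 6·7·13/6 = 91.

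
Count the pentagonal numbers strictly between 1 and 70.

5

The n-th pentagonal number is n(3n−1)/2.
Smallest index with value > 1: n = 2 (giving 5).
Largest index with value < 70: n = 6 (giving 51).
Indices 2 through 6: 5 terms.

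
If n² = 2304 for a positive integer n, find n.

We need n² = 2304, so n = √2304 = 48.

48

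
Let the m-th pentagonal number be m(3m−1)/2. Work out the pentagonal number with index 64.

The 64th pentagonal number is n(3n−1)/2 with n = 64.
64·(3·64 − 1)/2 = 64·191/2 = 6112.

6112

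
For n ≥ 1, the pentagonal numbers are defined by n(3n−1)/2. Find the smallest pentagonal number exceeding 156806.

Solve n(3n−1)/2 > 156806 for integer n.
The largest n with value ≤ 156806 is 323 (since 156332 ≤ 156806 < 157302), so the first above is n = 324, value 157302.

157302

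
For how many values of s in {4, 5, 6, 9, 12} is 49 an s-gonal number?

s = 4: P(4, 7) = 49. ✓
s = 5: P(5, 5) = 35 and P(5, 6) = 51; 49 is not s-gonal.
s = 6: P(6, 5) = 45 and P(6, 6) = 66; 49 is not s-gonal.
s = 9: P(9, 4) = 46 and P(9, 5) = 75; 49 is not s-gonal.
s = 12: P(12, 3) = 33 and P(12, 4) = 64; 49 is not s-gonal.
Hits: s ∈ {4} → 1.

1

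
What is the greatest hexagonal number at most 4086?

Solve n(2n−1) ≤ 4086 for integer n.
n = 45 gives 4005 ≤ 4086, while n = 46 gives 4186 > 4086; so the answer is 4005.

4005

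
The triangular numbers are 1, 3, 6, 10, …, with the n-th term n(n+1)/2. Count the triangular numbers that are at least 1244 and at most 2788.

The n-th triangular number is n(n+1)/2.
Smallest index with value ≥ 1244: n = 50 (giving 1275).
Largest index with value ≤ 2788: n = 74 (giving 2775).
Indices 50 through 74: 25 terms.

25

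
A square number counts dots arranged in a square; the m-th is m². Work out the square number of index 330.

108900

330² = 108900.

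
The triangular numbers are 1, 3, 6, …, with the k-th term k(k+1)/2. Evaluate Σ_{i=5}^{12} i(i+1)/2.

Σ i(i+1)/2 = (Σi² + Σi) / 2 over i = 5..12.
Σi = 78 − 10 = 68 and Σi² = 650 − 30 = 620.
(1·620 + 1·68) / 2 = 688/2 = 344.

344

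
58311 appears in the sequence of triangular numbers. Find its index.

Set n(n+1)/2 = 58311, giving n² + n − 116622 = 0.
The discriminant is 1 + 8·58311 = 466489, and √466489 = 683.
So n = (-1 + 683) / 2 = 682/2 = 341.
Check: 341·342/2 = 58311. ✓

341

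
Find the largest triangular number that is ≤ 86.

Solve n(n+1)/2 ≤ 86 for integer n.
n = 12 gives 78 ≤ 86, while n = 13 gives 91 > 86; so the answer is 78.

78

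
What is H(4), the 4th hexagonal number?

28

The 4th hexagonal number is n(2n−1) with n = 4.
4·(2·4 − 1) = 4·7 = 28.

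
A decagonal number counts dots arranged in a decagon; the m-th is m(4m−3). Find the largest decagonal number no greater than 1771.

1701

Solve n(4n−3) ≤ 1771 for integer n.
n = 21 gives 1701 ≤ 1771, while n = 22 gives 1870 > 1771; so the answer is 1701.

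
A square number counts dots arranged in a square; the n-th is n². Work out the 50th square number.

The 50th square number is n² with n = 50.
50² = 2500.

2500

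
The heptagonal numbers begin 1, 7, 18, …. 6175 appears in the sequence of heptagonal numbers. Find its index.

50

Set n(5n−3)/2 = 6175, giving 5n² − 3n − 12350 = 0.
The discriminant is 9 + 40·6175 = 247009, and √247009 = 497.
So n = (3 + 497) / 10 = 500/10 = 50.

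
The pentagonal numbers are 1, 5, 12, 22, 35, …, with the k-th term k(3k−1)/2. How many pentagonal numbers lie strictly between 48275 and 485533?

390

The n-th pentagonal number is n(3n−1)/2.
Smallest index with value > 48275: n = 180 (giving 48510).
Largest index with value < 485533: n = 569 (giving 485357).
Indices 180 through 569: 390 terms.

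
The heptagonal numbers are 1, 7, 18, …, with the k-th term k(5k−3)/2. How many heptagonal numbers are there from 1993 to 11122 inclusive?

39

The n-th heptagonal number is n(5n−3)/2.
Smallest index with value ≥ 1993: n = 29 (giving 2059).
Largest index with value ≤ 11122: n = 67 (giving 11122).
Indices 29 through 67: 39 terms.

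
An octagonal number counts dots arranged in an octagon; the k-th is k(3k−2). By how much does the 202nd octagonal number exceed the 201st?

Consecutive octagonal numbers differ by 6n − 5: here 6·202 − 5 = 1207.

1207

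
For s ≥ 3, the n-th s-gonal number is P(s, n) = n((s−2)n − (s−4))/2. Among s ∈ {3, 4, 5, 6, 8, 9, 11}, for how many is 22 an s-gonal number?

s = 3: P(3, 6) = 21 and P(3, 7) = 28; 22 is not s-gonal.
s = 4: P(4, 4) = 16 and P(4, 5) = 25; 22 is not s-gonal.
s = 5: P(5, 4) = 22. ✓
s = 6: P(6, 3) = 15 and P(6, 4) = 28; 22 is not s-gonal.
s = 8: P(8, 3) = 21 and P(8, 4) = 40; 22 is not s-gonal.
s = 9: P(9, 2) = 9 and P(9, 3) = 24; 22 is not s-gonal.
s = 11: P(11, 2) = 11 and P(11, 3) = 30; 22 is not s-gonal.
Hits: s ∈ {5} → 1.

1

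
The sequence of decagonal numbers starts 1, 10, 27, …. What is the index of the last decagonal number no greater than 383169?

Solve n(4n−3) ≤ 383169 for integer n.
n = 309 gives 380997 ≤ 383169, while n = 310 gives 383470 > 383169; so the answer is index 309.

309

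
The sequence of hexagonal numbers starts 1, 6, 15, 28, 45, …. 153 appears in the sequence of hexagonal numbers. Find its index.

9

Set n(2n−1) = 153, giving 2n² − n − 153 = 0.
The discriminant is 1 + 8·153 = 1225, and √1225 = 35.
So n = (1 + 35) / 4 = 36/4 = 9.
Check: 9·(2·9 − 1) = 153. ✓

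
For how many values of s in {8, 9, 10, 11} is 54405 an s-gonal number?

s = 8: P(8, 135) = 54405. ✓
s = 9: P(9, 125) = 54375 and P(9, 126) = 55251; 54405 is not s-gonal.
s = 10: P(10, 117) = 54405. ✓
s = 11: P(11, 110) = 54065 and P(11, 111) = 55056; 54405 is not s-gonal.
Hits: s ∈ {8, 10} → 2.

2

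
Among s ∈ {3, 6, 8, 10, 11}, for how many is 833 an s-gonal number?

2

s = 3: P(3, 40) = 820 and P(3, 41) = 861; 833 is not s-gonal.
s = 6: P(6, 20) = 780 and P(6, 21) = 861; 833 is not s-gonal.
s = 8: P(8, 17) = 833. ✓
s = 10: P(10, 14) = 742 and P(10, 15) = 855; 833 is not s-gonal.
s = 11: P(11, 14) = 833. ✓
Hits: s ∈ {8, 11} → 2.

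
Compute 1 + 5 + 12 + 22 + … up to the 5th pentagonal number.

75

Σ i(3i−1)/2 = (3Σi² − Σi) / 2 over i = 1..5.
Σi = 15 and Σi² = 55.
(3·55 − 1·15) / 2 = 150/2 = 75.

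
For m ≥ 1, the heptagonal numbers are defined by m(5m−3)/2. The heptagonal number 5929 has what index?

Set n(5n−3)/2 = 5929, giving 5n² − 3n − 11858 = 0.
The discriminant is 9 + 40·5929 = 237169, and √237169 = 487.
So n = (3 + 487) / 10 = 490/10 = 49.

49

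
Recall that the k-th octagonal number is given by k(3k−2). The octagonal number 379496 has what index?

Set n(3n−2) = 379496, giving 3n² − 2n − 379496 = 0.
The discriminant is 4 + 12·379496 = 4553956, and √4553956 = 2134.
So n = (2 + 2134) / 6 = 2136/6 = 356.

356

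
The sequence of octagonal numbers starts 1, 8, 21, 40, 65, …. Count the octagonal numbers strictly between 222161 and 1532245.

The n-th octagonal number is n(3n−2).
Smallest index with value > 222161: n = 273 (giving 223041).
Largest index with value < 1532245: n = 714 (giving 1527960).
Indices 273 through 714: 442 terms.

442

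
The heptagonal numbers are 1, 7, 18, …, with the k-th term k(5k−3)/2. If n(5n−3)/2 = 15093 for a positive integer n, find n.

Set n(5n−3)/2 = 15093, giving 5n² − 3n − 30186 = 0.
So n = (3 + 777) / 10 = 780/10 = 78.

78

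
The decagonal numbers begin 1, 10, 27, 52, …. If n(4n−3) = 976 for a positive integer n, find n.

Set n(4n−3) = 976, giving 4n² − 3n − 976 = 0.
So n = (3 + 125) / 8 = 128/8 = 16.

16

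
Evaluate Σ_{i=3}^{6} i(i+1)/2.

Σ i(i+1)/2 = (Σi² + Σi) / 2 over i = 3..6.
Σi = 21 − 3 = 18 and Σi² = 91 − 5 = 86.
(1·86 + 1·18) / 2 = 104/2 = 52.

52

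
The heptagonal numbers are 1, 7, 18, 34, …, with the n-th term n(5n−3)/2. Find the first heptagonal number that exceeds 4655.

4774

Solve n(5n−3)/2 > 4655 for integer n.
The largest n with value ≤ 4655 is 43 (since 4558 ≤ 4655 < 4774), so the first above is n = 44, value 4774.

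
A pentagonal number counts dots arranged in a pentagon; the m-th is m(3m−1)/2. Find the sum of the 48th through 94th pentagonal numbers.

Σ i(3i−1)/2 = (3Σi² − Σi) / 2 over i = 48..94.
Σi = 4465 − 1128 = 3337 and Σi² = 281295 − 35720 = 245575.
(3·245575 − 1·3337) / 2 = 733388/2 = 366694.

366694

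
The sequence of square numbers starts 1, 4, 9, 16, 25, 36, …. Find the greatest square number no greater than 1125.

Solve n² ≤ 1125 for integer n.
n = 33 gives 1089 ≤ 1125, while n = 34 gives 1156 > 1125; so the answer is 1089.

1089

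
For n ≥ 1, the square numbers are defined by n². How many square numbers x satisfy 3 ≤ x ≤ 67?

The n-th square number is n².
Smallest index with value ≥ 3: n = 2 (giving 4).
Largest index with value ≤ 67: n = 8 (giving 64).
Indices 2 through 8: 7 terms.

7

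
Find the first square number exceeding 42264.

Solve n² > 42264 for integer n.
The largest n with value ≤ 42264 is 205 (since 42025 ≤ 42264 < 42436), so the first above is n = 206, value 42436.

42436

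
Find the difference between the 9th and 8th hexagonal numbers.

33

Consecutive hexagonal numbers differ by 4n − 3: here 4·9 − 3 = 33.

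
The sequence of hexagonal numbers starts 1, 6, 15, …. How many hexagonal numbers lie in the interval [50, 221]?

The n-th hexagonal number is n(2n−1).
Smallest index with value ≥ 50: n = 6 (giving 66).
Largest index with value ≤ 221: n = 10 (giving 190).
Indices 6 through 10: 5 terms.

5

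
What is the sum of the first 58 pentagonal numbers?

99238

Σ i(3i−1)/2 = (3Σi² − Σi) / 2 over i = 1..58.
Σi = 1711 and Σi² = 66729.
(3·66729 − 1·1711) / 2 = 198476/2 = 99238.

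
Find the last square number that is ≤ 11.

Solve n² ≤ 11 for integer n.
n = 3 gives 9 ≤ 11, while n = 4 gives 16 > 11; so the answer is 9.

9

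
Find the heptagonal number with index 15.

The 15th heptagonal number is n(5n−3)/2 with n = 15.
15·(5·15 − 3)/2 = 15·72/2 = 15·36 = 540.

540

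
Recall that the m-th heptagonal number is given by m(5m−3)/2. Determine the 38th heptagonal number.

The 38th heptagonal number is n(5n−3)/2 with n = 38.
38·(5·38 − 3)/2 = 38·187/2 = 3553.

3553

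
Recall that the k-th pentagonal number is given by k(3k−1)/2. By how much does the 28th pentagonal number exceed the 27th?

Consecutive pentagonal numbers differ by 3n − 2: here 3·28 − 2 = 82.

82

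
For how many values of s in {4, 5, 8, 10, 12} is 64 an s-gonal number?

2

s = 4: P(4, 8) = 64. ✓
s = 5: P(5, 6) = 51 and P(5, 7) = 70; 64 is not s-gonal.
s = 8: P(8, 4) = 40 and P(8, 5) = 65; 64 is not s-gonal.
s = 10: P(10, 4) = 52 and P(10, 5) = 85; 64 is not s-gonal.
s = 12: P(12, 4) = 64. ✓
Hits: s ∈ {4, 12} → 2.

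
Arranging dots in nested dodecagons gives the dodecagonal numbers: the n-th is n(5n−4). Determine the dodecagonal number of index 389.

389·(5·389 − 4) = 389·1941 = 755049.

755049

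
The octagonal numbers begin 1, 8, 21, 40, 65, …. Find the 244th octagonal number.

178120

The 244th octagonal number is n(3n−2) with n = 244.
244·(3·244 − 2) = 244·730 = 178120.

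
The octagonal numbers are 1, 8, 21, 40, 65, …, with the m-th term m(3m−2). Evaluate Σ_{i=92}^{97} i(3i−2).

Σ i(3i−2) = 3Σi² − 2Σi over i = 92..97.
Σi = 4753 − 4186 = 567 and Σi² = 308945 − 255346 = 53599.
3·53599 − 2·567 = 159663.

159663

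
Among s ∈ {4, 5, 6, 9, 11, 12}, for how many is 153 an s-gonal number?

s = 4: P(4, 12) = 144 and P(4, 13) = 169; 153 is not s-gonal.
s = 5: P(5, 10) = 145 and P(5, 11) = 176; 153 is not s-gonal.
s = 6: P(6, 9) = 153. ✓
s = 9: P(9, 6) = 111 and P(9, 7) = 154; 153 is not s-gonal.
s = 11: P(11, 6) = 141 and P(11, 7) = 196; 153 is not s-gonal.
s = 12: P(12, 5) = 105 and P(12, 6) = 156; 153 is not s-gonal.
Hits: s ∈ {6} → 1.

1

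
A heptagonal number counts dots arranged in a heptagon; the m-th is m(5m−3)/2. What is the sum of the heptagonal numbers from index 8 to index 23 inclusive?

Σ i(5i−3)/2 = (5Σi² − 3Σi) / 2 over i = 8..23.
Σi = 276 − 28 = 248 and Σi² = 4324 − 140 = 4184.
(5·4184 − 3·248) / 2 = 20176/2 = 10088.

10088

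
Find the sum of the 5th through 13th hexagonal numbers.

1497

Σ i(2i−1) = 2Σi² − Σi over i = 5..13.
Σi = 91 − 10 = 81 and Σi² = 819 − 30 = 789.
2·789 − 1·81 = 1497.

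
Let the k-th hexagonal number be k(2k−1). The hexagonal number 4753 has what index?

49

Set n(2n−1) = 4753, giving 2n² − n − 4753 = 0.
The discriminant is 1 + 8·4753 = 38025, and √38025 = 195.
So n = (1 + 195) / 4 = 196/4 = 49.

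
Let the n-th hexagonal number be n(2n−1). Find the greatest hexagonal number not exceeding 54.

Solve n(2n−1) ≤ 54 for integer n.
n = 5 gives 45 ≤ 54, while n = 6 gives 66 > 54; so the answer is 45.

45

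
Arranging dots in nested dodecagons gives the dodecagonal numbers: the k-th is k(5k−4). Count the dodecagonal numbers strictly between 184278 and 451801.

The n-th dodecagonal number is n(5n−4).
Smallest index with value > 184278: n = 193 (giving 185473).
Largest index with value < 451801: n = 300 (giving 448800).
Indices 193 through 300: 108 terms.

108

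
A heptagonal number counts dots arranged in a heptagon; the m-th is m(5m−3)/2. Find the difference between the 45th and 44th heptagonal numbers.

221

Consecutive heptagonal numbers differ by 5n − 4: here 5·45 − 4 = 221.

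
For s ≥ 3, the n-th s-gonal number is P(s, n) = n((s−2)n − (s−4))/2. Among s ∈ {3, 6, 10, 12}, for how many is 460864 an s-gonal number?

1

s = 3: P(3, 959) = 460320 and P(3, 960) = 461280; 460864 is not s-gonal.
s = 6: P(6, 480) = 460320 and P(6, 481) = 462241; 460864 is not s-gonal.
s = 10: P(10, 339) = 458667 and P(10, 340) = 461380; 460864 is not s-gonal.
s = 12: P(12, 304) = 460864. ✓
Hits: s ∈ {12} → 1.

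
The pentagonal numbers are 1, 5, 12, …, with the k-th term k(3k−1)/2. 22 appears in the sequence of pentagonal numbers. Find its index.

4

Set n(3n−1)/2 = 22, giving 3n² − n − 44 = 0.
The discriminant is 1 + 24·22 = 529, and √529 = 23.
So n = (1 + 23) / 6 = 24/6 = 4.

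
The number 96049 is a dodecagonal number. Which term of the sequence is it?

Set n(5n−4) = 96049, giving 5n² − 4n − 96049 = 0.
The discriminant is 16 + 20·96049 = 1920996, and √1920996 = 1386.
So n = (4 + 1386) / 10 = 1390/10 = 139.

139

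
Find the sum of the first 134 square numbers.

Σ_{i=1}^{134} i² = 134·135·269/6 = 811035.

811035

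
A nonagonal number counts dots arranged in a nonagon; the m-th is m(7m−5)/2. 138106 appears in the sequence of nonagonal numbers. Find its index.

Set n(7n−5)/2 = 138106, giving 7n² − 5n − 276212 = 0.
The discriminant is 25 + 56·138106 = 7733961, and √7733961 = 2781.
So n = (5 + 2781) / 14 = 2786/14 = 199.
Check: 199·(7·199 − 5)/2 = 138106. ✓

199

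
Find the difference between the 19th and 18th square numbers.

n² − (n−1)² = 2n − 1, so 19² − 18² = 2·19 − 1 = 37.

37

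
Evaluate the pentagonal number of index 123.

The 123rd pentagonal number is n(3n−1)/2 with n = 123.
123·(3·123 − 1)/2 = 123·368/2 = 123·184 = 22632.

22632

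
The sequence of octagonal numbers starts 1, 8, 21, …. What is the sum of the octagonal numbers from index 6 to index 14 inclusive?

Σ i(3i−2) = 3Σi² − 2Σi over i = 6..14.
Σi = 105 − 15 = 90 and Σi² = 1015 − 55 = 960.
3·960 − 2·90 = 2700.

2700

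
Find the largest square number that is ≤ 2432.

Solve n² ≤ 2432 for integer n.
n = 49 gives 2401 ≤ 2432, while n = 50 gives 2500 > 2432; so the answer is 2401.

2401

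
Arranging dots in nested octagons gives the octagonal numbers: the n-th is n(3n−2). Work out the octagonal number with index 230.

158240

230·(3·230 − 2) = 230·688 = 158240.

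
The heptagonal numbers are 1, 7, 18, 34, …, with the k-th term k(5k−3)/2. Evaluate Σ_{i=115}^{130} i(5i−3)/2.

598160

Σ i(5i−3)/2 = (5Σi² − 3Σi) / 2 over i = 115..130.
Σi = 8515 − 6555 = 1960 and Σi² = 740805 − 500365 = 240440.
(5·240440 − 3·1960) / 2 = 1196320/2 = 598160.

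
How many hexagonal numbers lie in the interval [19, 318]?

9

The n-th hexagonal number is n(2n−1).
Smallest index with value ≥ 19: n = 4 (giving 28).
Largest index with value ≤ 318: n = 12 (giving 276).
Indices 4 through 12: 9 terms.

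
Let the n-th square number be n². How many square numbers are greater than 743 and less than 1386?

The n-th square number is n².
Smallest index with value > 743: n = 28 (giving 784).
Largest index with value < 1386: n = 37 (giving 1369).
Indices 28 through 37: 10 terms.

10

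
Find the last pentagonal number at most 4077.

Solve n(3n−1)/2 ≤ 4077 for integer n.
n = 52 gives 4030 ≤ 4077, while n = 53 gives 4187 > 4077; so the answer is 4030.

4030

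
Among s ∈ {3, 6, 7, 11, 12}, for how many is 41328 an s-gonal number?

s = 3: P(3, 287) = 41328. ✓
s = 6: P(6, 144) = 41328. ✓
s = 7: P(7, 128) = 40768 and P(7, 129) = 41409; 41328 is not s-gonal.
s = 11: P(11, 96) = 41136 and P(11, 97) = 42001; 41328 is not s-gonal.
s = 12: P(12, 91) = 41041 and P(12, 92) = 41952; 41328 is not s-gonal.
Hits: s ∈ {3, 6} → 2.

2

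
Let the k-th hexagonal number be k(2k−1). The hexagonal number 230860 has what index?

340

Set n(2n−1) = 230860, giving 2n² − n − 230860 = 0.
So n = (1 + 1359) / 4 = 1360/4 = 340.
Check: 340·(2·340 − 1) = 230860. ✓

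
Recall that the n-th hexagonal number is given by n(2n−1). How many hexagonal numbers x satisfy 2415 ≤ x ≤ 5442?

18

The n-th hexagonal number is n(2n−1).
Smallest index with value ≥ 2415: n = 35 (giving 2415).
Largest index with value ≤ 5442: n = 52 (giving 5356).
Indices 35 through 52: 18 terms.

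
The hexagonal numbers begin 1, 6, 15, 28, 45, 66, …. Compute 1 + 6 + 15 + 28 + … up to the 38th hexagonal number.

37297

Σ i(2i−1) = 2Σi² − Σi over i = 1..38.
Σi = 741 and Σi² = 19019.
2·19019 − 1·741 = 37297.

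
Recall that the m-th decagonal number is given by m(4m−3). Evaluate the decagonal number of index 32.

4000

The 32nd decagonal number is n(4n−3) with n = 32.
32·(4·32 − 3) = 32·125 = 4000.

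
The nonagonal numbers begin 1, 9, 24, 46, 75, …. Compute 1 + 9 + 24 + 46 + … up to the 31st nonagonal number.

Σ i(7i−5)/2 = (7Σi² − 5Σi) / 2 over i = 1..31.
Σi = 496 and Σi² = 10416.
(7·10416 − 5·496) / 2 = 70432/2 = 35216.

35216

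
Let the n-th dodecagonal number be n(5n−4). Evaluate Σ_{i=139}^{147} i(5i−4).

Σ i(5i−4) = 5Σi² − 4Σi over i = 139..147.
Σi = 10878 − 9591 = 1287 and Σi² = 1069670 − 885569 = 184101.
5·184101 − 4·1287 = 915357.

915357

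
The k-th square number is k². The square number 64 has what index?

We need n² = 64, so n = √64 = 8.

8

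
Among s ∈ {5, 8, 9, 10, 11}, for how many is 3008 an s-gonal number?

1

s = 5: P(5, 44) = 2882 and P(5, 45) = 3015; 3008 is not s-gonal.
s = 8: P(8, 32) = 3008. ✓
s = 9: P(9, 29) = 2871 and P(9, 30) = 3075; 3008 is not s-gonal.
s = 10: P(10, 27) = 2835 and P(10, 28) = 3052; 3008 is not s-gonal.
s = 11: P(11, 26) = 2951 and P(11, 27) = 3186; 3008 is not s-gonal.
Hits: s ∈ {8} → 1.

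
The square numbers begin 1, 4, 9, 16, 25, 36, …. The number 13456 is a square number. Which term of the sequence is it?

We need n² = 13456, so n = √13456 = 116.
Check: 116² = 13456. ✓

116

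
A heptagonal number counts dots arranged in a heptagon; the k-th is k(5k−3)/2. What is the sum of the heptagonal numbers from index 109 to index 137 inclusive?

Σ i(5i−3)/2 = (5Σi² − 3Σi) / 2 over i = 109..137.
Σi = 9453 − 5886 = 3567 and Σi² = 866525 − 425754 = 440771.
(5·440771 − 3·3567) / 2 = 2193154/2 = 1096577.

1096577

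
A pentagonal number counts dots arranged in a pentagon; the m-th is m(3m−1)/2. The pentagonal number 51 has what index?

Set n(3n−1)/2 = 51, giving 3n² − n − 102 = 0.
The discriminant is 1 + 24·51 = 1225, and √1225 = 35.
So n = (1 + 35) / 6 = 36/6 = 6.

6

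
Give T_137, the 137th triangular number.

137·138/2 = 18906/2 = 9453.

9453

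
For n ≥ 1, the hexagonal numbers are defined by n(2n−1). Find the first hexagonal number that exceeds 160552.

Solve n(2n−1) > 160552 for integer n.
The largest n with value ≤ 160552 is 283 (since 159895 ≤ 160552 < 161028), so the first above is n = 284, value 161028.

161028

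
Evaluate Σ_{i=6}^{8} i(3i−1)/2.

Σ i(3i−1)/2 = (3Σi² − Σi) / 2 over i = 6..8.
Σi = 36 − 15 = 21 and Σi² = 204 − 55 = 149.
(3·149 − 1·21) / 2 = 426/2 = 213.

213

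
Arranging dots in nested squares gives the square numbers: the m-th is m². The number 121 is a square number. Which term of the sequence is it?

11

We need n² = 121, so n = √121 = 11.
Check: 11² = 121. ✓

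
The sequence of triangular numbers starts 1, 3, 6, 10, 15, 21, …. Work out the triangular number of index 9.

The 9th triangular number is n(n+1)/2 with n = 9.
9·10/2 = 90/2 = 45.

45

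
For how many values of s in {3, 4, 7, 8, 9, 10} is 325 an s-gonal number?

2

s = 3: P(3, 25) = 325. ✓
s = 4: P(4, 18) = 324 and P(4, 19) = 361; 325 is not s-gonal.
s = 7: P(7, 11) = 286 and P(7, 12) = 342; 325 is not s-gonal.
s = 8: P(8, 10) = 280 and P(8, 11) = 341; 325 is not s-gonal.
s = 9: P(9, 10) = 325. ✓
s = 10: P(10, 9) = 297 and P(10, 10) = 370; 325 is not s-gonal.
Hits: s ∈ {3, 9} → 2.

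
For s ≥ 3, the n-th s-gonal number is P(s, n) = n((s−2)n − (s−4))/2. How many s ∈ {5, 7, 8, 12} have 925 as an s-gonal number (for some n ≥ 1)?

s = 5: P(5, 25) = 925. ✓
s = 7: P(7, 19) = 874 and P(7, 20) = 970; 925 is not s-gonal.
s = 8: P(8, 17) = 833 and P(8, 18) = 936; 925 is not s-gonal.
s = 12: P(12, 14) = 924 and P(12, 15) = 1065; 925 is not s-gonal.
Hits: s ∈ {5} → 1.

1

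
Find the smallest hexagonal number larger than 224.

231

Solve n(2n−1) > 224 for integer n.
The largest n with value ≤ 224 is 10 (since 190 ≤ 224 < 231), so the first above is n = 11, value 231.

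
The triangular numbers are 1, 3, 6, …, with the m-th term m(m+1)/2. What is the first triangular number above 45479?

Solve n(n+1)/2 > 45479 for integer n.
The largest n with value ≤ 45479 is 301 (since 45451 ≤ 45479 < 45753), so the first above is n = 302, value 45753.

45753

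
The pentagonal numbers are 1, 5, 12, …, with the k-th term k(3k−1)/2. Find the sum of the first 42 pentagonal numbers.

Σ i(3i−1)/2 = (3Σi² − Σi) / 2 over i = 1..42.
Σi = 903 and Σi² = 25585.
(3·25585 − 1·903) / 2 = 75852/2 = 37926.

37926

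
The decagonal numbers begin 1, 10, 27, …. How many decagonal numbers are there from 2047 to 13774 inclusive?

37

The n-th decagonal number is n(4n−3).
Smallest index with value ≥ 2047: n = 23 (giving 2047).
Largest index with value ≤ 13774: n = 59 (giving 13747).
Indices 23 through 59: 37 terms.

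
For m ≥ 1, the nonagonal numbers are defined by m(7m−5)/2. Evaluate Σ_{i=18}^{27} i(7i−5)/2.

17445

Σ i(7i−5)/2 = (7Σi² − 5Σi) / 2 over i = 18..27.
Σi = 378 − 153 = 225 and Σi² = 6930 − 1785 = 5145.
(7·5145 − 5·225) / 2 = 34890/2 = 17445.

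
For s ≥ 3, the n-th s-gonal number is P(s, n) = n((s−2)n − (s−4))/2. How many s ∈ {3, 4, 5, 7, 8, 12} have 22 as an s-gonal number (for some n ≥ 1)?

1

s = 3: P(3, 6) = 21 and P(3, 7) = 28; 22 is not s-gonal.
s = 4: P(4, 4) = 16 and P(4, 5) = 25; 22 is not s-gonal.
s = 5: P(5, 4) = 22. ✓
s = 7: P(7, 3) = 18 and P(7, 4) = 34; 22 is not s-gonal.
s = 8: P(8, 3) = 21 and P(8, 4) = 40; 22 is not s-gonal.
s = 12: P(12, 2) = 12 and P(12, 3) = 33; 22 is not s-gonal.
Hits: s ∈ {5} → 1.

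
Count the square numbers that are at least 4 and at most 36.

5

The n-th square number is n².
Smallest index with value ≥ 4: n = 2 (giving 4).
Largest index with value ≤ 36: n = 6 (giving 36).
Indices 2 through 6: 5 terms.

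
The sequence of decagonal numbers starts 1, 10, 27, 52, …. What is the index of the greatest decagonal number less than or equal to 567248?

Solve n(4n−3) ≤ 567248 for integer n.
n = 376 gives 564376 ≤ 567248, while n = 377 gives 567385 > 567248; so the answer is index 376.

376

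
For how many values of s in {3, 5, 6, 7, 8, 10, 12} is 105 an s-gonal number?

2

s = 3: P(3, 14) = 105. ✓
s = 5: P(5, 8) = 92 and P(5, 9) = 117; 105 is not s-gonal.
s = 6: P(6, 7) = 91 and P(6, 8) = 120; 105 is not s-gonal.
s = 7: P(7, 6) = 81 and P(7, 7) = 112; 105 is not s-gonal.
s = 8: P(8, 6) = 96 and P(8, 7) = 133; 105 is not s-gonal.
s = 10: P(10, 5) = 85 and P(10, 6) = 126; 105 is not s-gonal.
s = 12: P(12, 5) = 105. ✓
Hits: s ∈ {3, 12} → 2.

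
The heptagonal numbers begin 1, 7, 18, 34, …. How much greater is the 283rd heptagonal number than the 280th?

283·(5·283 − 3)/2 = 199798 and 280·(5·280 − 3)/2 = 195580.
Difference: 199798 − 195580 = 4218.

4218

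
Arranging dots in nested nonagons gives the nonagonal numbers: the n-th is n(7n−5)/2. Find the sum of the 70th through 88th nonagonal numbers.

413269

Σ i(7i−5)/2 = (7Σi² − 5Σi) / 2 over i = 70..88.
Σi = 3916 − 2415 = 1501 and Σi² = 231044 − 111895 = 119149.
(7·119149 − 5·1501) / 2 = 826538/2 = 413269.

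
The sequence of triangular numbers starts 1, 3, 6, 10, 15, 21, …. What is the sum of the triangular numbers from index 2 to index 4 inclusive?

19

Σ i(i+1)/2 = (Σi² + Σi) / 2 over i = 2..4.
Σi = 10 − 1 = 9 and Σi² = 30 − 1 = 29.
(1·29 + 1·9) / 2 = 38/2 = 19.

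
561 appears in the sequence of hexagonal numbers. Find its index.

17

Set n(2n−1) = 561, giving 2n² − n − 561 = 0.
The discriminant is 1 + 8·561 = 4489, and √4489 = 67.
So n = (1 + 67) / 4 = 68/4 = 17.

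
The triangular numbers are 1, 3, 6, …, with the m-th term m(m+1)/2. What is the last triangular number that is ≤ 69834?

Solve n(n+1)/2 ≤ 69834 for integer n.
n = 373 gives 69751 ≤ 69834, while n = 374 gives 70125 > 69834; so the answer is 69751.

69751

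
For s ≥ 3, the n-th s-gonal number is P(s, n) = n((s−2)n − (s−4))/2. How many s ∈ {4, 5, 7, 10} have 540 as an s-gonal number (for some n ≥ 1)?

2

s = 4: P(4, 23) = 529 and P(4, 24) = 576; 540 is not s-gonal.
s = 5: P(5, 19) = 532 and P(5, 20) = 590; 540 is not s-gonal.
s = 7: P(7, 15) = 540. ✓
s = 10: P(10, 12) = 540. ✓
Hits: s ∈ {7, 10} → 2.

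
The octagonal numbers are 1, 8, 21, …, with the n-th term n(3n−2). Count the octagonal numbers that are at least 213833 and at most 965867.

The n-th octagonal number is n(3n−2).
Smallest index with value ≥ 213833: n = 268 (giving 214936).
Largest index with value ≤ 965867: n = 567 (giving 963333).
Indices 268 through 567: 300 terms.

300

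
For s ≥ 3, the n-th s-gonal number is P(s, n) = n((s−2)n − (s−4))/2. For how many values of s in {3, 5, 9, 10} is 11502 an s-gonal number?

s = 3: P(3, 151) = 11476 and P(3, 152) = 11628; 11502 is not s-gonal.
s = 5: P(5, 87) = 11310 and P(5, 88) = 11572; 11502 is not s-gonal.
s = 9: P(9, 57) = 11229 and P(9, 58) = 11629; 11502 is not s-gonal.
s = 10: P(10, 54) = 11502. ✓
Hits: s ∈ {10} → 1.

1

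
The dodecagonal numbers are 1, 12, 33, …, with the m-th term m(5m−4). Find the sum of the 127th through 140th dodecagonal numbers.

1241219

Σ i(5i−4) = 5Σi² − 4Σi over i = 127..140.
Σi = 9870 − 8001 = 1869 and Σi² = 924490 − 674751 = 249739.
5·249739 − 4·1869 = 1241219.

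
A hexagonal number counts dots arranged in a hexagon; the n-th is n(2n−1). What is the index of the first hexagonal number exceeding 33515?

130

Solve n(2n−1) > 33515 for integer n.
The largest n with value ≤ 33515 is 129 (since 33153 ≤ 33515 < 33670), so the first above is n = 130, value 33670.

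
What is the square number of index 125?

15625

125² = 15625.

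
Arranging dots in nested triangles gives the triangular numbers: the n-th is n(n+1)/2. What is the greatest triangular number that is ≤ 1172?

Solve n(n+1)/2 ≤ 1172 for integer n.
n = 47 gives 1128 ≤ 1172, while n = 48 gives 1176 > 1172; so the answer is 1128.

1128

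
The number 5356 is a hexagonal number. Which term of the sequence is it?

Set n(2n−1) = 5356, giving 2n² − n − 5356 = 0.
The discriminant is 1 + 8·5356 = 42849, and √42849 = 207.
So n = (1 + 207) / 4 = 208/4 = 52.

52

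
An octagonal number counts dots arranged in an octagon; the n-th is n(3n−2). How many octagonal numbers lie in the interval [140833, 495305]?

190

The n-th octagonal number is n(3n−2).
Smallest index with value ≥ 140833: n = 217 (giving 140833).
Largest index with value ≤ 495305: n = 406 (giving 493696).
Indices 217 through 406: 190 terms.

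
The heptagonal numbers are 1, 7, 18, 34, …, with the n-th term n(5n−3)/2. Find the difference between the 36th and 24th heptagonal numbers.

36·(5·36 − 3)/2 = 3186 and 24·(5·24 − 3)/2 = 1404.
Difference: 3186 − 1404 = 1782.

1782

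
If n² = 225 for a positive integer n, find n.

15

We need n² = 225, so n = √225 = 15.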